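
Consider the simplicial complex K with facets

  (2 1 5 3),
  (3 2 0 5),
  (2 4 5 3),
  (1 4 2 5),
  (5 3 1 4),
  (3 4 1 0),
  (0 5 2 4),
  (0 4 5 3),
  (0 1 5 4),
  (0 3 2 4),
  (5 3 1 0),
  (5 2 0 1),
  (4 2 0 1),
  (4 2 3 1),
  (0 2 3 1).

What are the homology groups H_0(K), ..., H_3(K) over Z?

H_0 ≅ Z,  H_1 = 0,  H_2 = 0,  H_3 ≅ Z^5.

Order the vertices as 0 < 1 < 2 < 3 < 4 < 5. Listing each simplex with vertices in this order, K has dimension 3 with simplices:

  0-simplices (6): [0], [1], [2], [3], [4], [5]
  1-simplices (15): [0,1], [0,2], [0,3], [0,4], [0,5], [1,2], [1,3], [1,4], [1,5], [2,3], [2,4], [2,5], [3,4], [3,5], [4,5]
  2-simplices (20): (20 of them)
  3-simplices (15): (15 of them)

giving chain groups C_0 ≅ Z^6, C_1 ≅ Z^15, C_2 ≅ Z^20, C_3 ≅ Z^15.

∂_1: C_1 → C_0 maps an edge to its endpoints' difference, ∂[p,q] = q − p. For instance
  ∂[1,5] = [5] − [1].
As a 6×15 matrix over Z this has rank 5, with invariant factors (1,1,1,1,1).

The boundary map ∂_2: C_2 → C_1 maps a triangle to the signed sum of its edges. For instance
  ∂[1,3,5] = [3,5] − [1,5] + [1,3],
  ∂[2,4,5] = [4,5] − [2,5] + [2,4].
The resulting 15×20 matrix has rank 10, and its Smith normal form has invariant factors (1,1,1,1,1,1,1,1,1,1).

The boundary map ∂_3: C_3 → C_2 sends each 3-simplex σ to the alternating sum Σ_i (−1)^i (σ with its i-th vertex removed). For instance
  ∂[0,1,2,3] = [1,2,3] − [0,2,3] + [0,1,3] − [0,1,2],
  ∂[1,2,4,5] = [2,4,5] − [1,4,5] + [1,2,5] − [1,2,4].
As a 20×15 matrix over Z this has rank 10, with invariant factors (1,1,1,1,1,1,1,1,1,1).

Computing H_k = (kernel of ∂_k) / (image of ∂_{k+1}):

  H_0: rank C_0 − rank ∂_1 = 6 − 5 = 1, and the invariant factors of ∂_1 are all 1, so H_0 = Z.
  H_1: rank ker ∂_1 − rank ∂_2 = (15 − 5) − 10 = 0, and the invariant factors of ∂_2 are all 1, so H_1 = 0.
  H_2: rank ker ∂_2 − rank ∂_3 = (20 − 10) − 10 = 0, and the invariant factors of ∂_3 are all 1, so H_2 = 0.
  H_3: rank ker ∂_3 − rank ∂_4 = (15 − 10) − 0 = 5, and there is no ∂_4, so H_3 = Z^5.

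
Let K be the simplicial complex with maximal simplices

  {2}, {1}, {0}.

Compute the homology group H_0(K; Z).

Take the total order 0 < 1 < 2 on the vertex set. Then K (dimension 0) consists of the simplices:

  0-simplices (3): [0], [1], [2]

so the chain groups are C_0 ≅ Z^3.

Reading off H_k = ker ∂_k / im ∂_{k+1}:

  H_0: rank C_0 − rank ∂_1 = 3 − 0 = 3, and there is no ∂_1, so H_0 ≅ Z^3.

H_0 = Z^3.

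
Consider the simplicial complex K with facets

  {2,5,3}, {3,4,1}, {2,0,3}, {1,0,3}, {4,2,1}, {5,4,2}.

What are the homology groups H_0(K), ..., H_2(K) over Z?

H_0 = Z,  H_1 = Z,  H_2 = 0.

Fix the vertex order 0 < 1 < 2 < 3 < 4 < 5 and write every simplex with vertices in increasing order. Then dim K = 2 and the simplices of K are:

  0-simplices (6): [0], [1], [2], [3], [4], [5]
  1-simplices (12): [0,1], [0,2], [0,3], [1,2], [1,3], [1,4], [2,3], [2,4], [2,5], [3,4], [3,5], [4,5]
  2-simplices (6): [0,1,3], [0,2,3], [1,2,4], [1,3,4], [2,3,5], [2,4,5]

giving chain groups C_0 ≅ Z^6, C_1 ≅ Z^12, C_2 ≅ Z^6.

The boundary map ∂_1: C_1 → C_0 maps an edge to its endpoints' difference, ∂[p,q] = q − p. For instance
  ∂[2,5] = [5] − [2].
As a 6×12 matrix over Z this has rank 5, with invariant factors (1,1,1,1,1).

Boundary ∂_2: C_2 → C_1 maps a triangle to the signed sum of its edges. For instance
  ∂[2,4,5] = [4,5] − [2,5] + [2,4],
  ∂[1,3,4] = [3,4] − [1,4] + [1,3].
The 12×6 boundary matrix has rank 6 and Smith normal form diag(1,1,1,1,1,1).

Reading off H_k = ker ∂_k / im ∂_{k+1}:

  H_0: rank C_0 − rank ∂_1 = 6 − 5 = 1, and the invariant factors of ∂_1 are all 1, so H_0 = Z.
  H_1: rank ker ∂_1 − rank ∂_2 = (12 − 5) − 6 = 1, and the invariant factors of ∂_2 are all 1, so H_1 = Z.
  H_2: rank ker ∂_2 − rank ∂_3 = (6 − 6) − 0 = 0, and there is no ∂_3, so H_2 = 0.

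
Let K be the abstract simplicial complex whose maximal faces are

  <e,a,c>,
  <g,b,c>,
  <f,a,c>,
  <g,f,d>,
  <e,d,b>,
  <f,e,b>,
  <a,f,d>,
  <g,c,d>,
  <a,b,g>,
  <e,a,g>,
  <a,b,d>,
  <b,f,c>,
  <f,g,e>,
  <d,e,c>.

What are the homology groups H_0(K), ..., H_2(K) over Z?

H_0 = Z,  H_1 = Z^2,  H_2 = Z.

Fix the vertex order a < b < c < d < e < f < g and write every simplex with vertices in increasing order. Then dim K = 2 and the simplices of K are:

  0-simplices (7): a, b, c, d, e, f, g
  1-simplices (21): ab, ac, ad, ae, af, ag, bc, bd, be, bf, bg, cd, ce, cf, cg, de, df, dg, ef, eg, fg
  2-simplices (14): abd, abg, ace, acf, adf, aeg, bcf, bcg, bde, bef, cde, cdg, dfg, efg

Hence C_0 ≅ Z^7, C_1 ≅ Z^21, C_2 ≅ Z^14.

Boundary ∂_1: C_1 → C_0 is given by ∂[p,q] = [q] − [p].
The 7×21 boundary matrix has rank 6 and Smith normal form diag(1,1,1,1,1,1).

∂_2: C_2 → C_1 sends each 2-simplex [p,q,r] to [q,r] − [p,r] + [p,q]. For instance
  ∂bcg = cg − bg + bc,
  ∂cdg = dg − cg + cd.
This gives a 21×14 integer matrix of rank 13; reducing to Smith normal form yields diagonal entries (1,1,1,1,1,1,1,1,1,1,1,1,1).

Computing H_k = (kernel of ∂_k) / (image of ∂_{k+1}):

  H_0: rank C_0 − rank ∂_1 = 7 − 6 = 1, and the invariant factors of ∂_1 are all 1, so H_0 ≅ Z.
  H_1: rank ker ∂_1 − rank ∂_2 = (21 − 6) − 13 = 2, and the invariant factors of ∂_2 are all 1, so H_1 ≅ Z^2.
  H_2: rank ker ∂_2 − rank ∂_3 = (14 − 13) − 0 = 1, and there is no ∂_3, so H_2 ≅ Z.

(K is a triangulation of the torus T^2.)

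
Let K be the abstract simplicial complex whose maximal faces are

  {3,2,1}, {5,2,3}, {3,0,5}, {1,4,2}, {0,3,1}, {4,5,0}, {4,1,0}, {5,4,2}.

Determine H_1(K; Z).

Order the vertices as 0 < 1 < 2 < 3 < 4 < 5. Listing each simplex with vertices in this order, K has dimension 2 with simplices:

  0-simplices (6): [0], [1], [2], [3], [4], [5]
  1-simplices (12): [0,1], [0,3], [0,4], [0,5], [1,2], [1,3], [1,4], [2,3], [2,4], [2,5], [3,5], [4,5]
  2-simplices (8): [0,1,3], [0,1,4], [0,3,5], [0,4,5], [1,2,3], [1,2,4], [2,3,5], [2,4,5]

giving chain groups C_0 ≅ Z^6, C_1 ≅ Z^12, C_2 ≅ Z^8.

The boundary map ∂_1: C_1 → C_0 is given by ∂[p,q] = [q] − [p].
The 6×12 boundary matrix has rank 5 and Smith normal form diag(1,1,1,1,1).

The boundary map ∂_2: C_2 → C_1 sends each 2-simplex [p,q,r] to [q,r] − [p,r] + [p,q]. For instance
  ∂[2,4,5] = [4,5] − [2,5] + [2,4],
  ∂[0,3,5] = [3,5] − [0,5] + [0,3].
This gives a 12×8 integer matrix of rank 7; reducing to Smith normal form yields diagonal entries (1,1,1,1,1,1,1).

Now H_k = ker ∂_k / im ∂_{k+1}, so:

  H_1: rank ker ∂_1 − rank ∂_2 = (12 − 5) − 7 = 0, and the invariant factors of ∂_2 are all 1, so H_1 = 0.

(K is a triangulation of the 2-sphere S^2.)

H_1 ≅ 0.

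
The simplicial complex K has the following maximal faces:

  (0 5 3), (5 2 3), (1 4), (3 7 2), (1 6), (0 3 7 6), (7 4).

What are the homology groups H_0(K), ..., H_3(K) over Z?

H_0 ≅ Z,  H_1 ≅ Z,  H_2 = 0,  H_3 = 0.

We work with the vertex ordering 0 < 1 < 2 < 3 < 4 < 5 < 6 < 7. The simplices of K, each written with vertices in increasing order, are:

  0-simplices (8): [0], [1], [2], [3], [4], [5], [6], [7]
  1-simplices (14): [0,3], [0,5], [0,6], [0,7], [1,4], [1,6], [2,3], [2,5], [2,7], [3,5], [3,6], [3,7], [4,7], [6,7]
  2-simplices (7): [0,3,5], [0,3,6], [0,3,7], [0,6,7], [2,3,5], [2,3,7], [3,6,7]
  3-simplices (1): [0,3,6,7]

Hence C_0 ≅ Z^8, C_1 ≅ Z^14, C_2 ≅ Z^7, C_3 ≅ Z^1.

∂_1: C_1 → C_0 is given by ∂[p,q] = [q] − [p].
As a 8×14 matrix over Z this has rank 7, with invariant factors (1,1,1,1,1,1,1).

∂_2: C_2 → C_1 acts by ∂[p,q,r] = [q,r] − [p,r] + [p,q]. For instance
  ∂[3,6,7] = [6,7] − [3,7] + [3,6],
  ∂[2,3,5] = [3,5] − [2,5] + [2,3].
The resulting 14×7 matrix has rank 6, and its Smith normal form has invariant factors (1,1,1,1,1,1).

∂_3: C_3 → C_2 sends each 3-simplex σ to the alternating sum Σ_i (−1)^i (σ with its i-th vertex removed). For instance
  ∂[0,3,6,7] = [3,6,7] − [0,6,7] + [0,3,7] − [0,3,6].
The resulting 7×1 matrix has rank 1, and its Smith normal form has invariant factors (1).

Now H_k = ker ∂_k / im ∂_{k+1}, so:

  H_0: rank C_0 − rank ∂_1 = 8 − 7 = 1, and the invariant factors of ∂_1 are all 1, so H_0 ≅ Z.
  H_1: rank ker ∂_1 − rank ∂_2 = (14 − 7) − 6 = 1, and the invariant factors of ∂_2 are all 1, so H_1 ≅ Z.
  H_2: rank ker ∂_2 − rank ∂_3 = (7 − 6) − 1 = 0, and the invariant factors of ∂_3 are all 1, so H_2 ≅ 0.
  H_3: rank ker ∂_3 − rank ∂_4 = (1 − 1) − 0 = 0, and there is no ∂_4, so H_3 ≅ 0.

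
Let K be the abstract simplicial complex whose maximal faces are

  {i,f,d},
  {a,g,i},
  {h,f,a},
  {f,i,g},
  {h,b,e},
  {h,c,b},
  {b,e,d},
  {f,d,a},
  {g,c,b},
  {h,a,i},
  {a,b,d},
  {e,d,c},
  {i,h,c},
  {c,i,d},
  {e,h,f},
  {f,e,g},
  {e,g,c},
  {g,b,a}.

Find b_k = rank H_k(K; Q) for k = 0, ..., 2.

b_0 = 1, b_1 = 1, b_2 = 0.

We work with the vertex ordering a < b < c < d < e < f < g < h < i. The simplices of K, each written with vertices in increasing order, are:

  0-simplices (9): a, b, c, d, e, f, g, h, i
  1-simplices (27): ab, ad, af, ag, ah, ai, bc, bd, be, bg, bh, cd, ce, cg, ch, ci, de, df, di, ef, eg, eh, fg, fh, fi, gi, hi
  2-simplices (18): abd, abg, adf, afh, agi, ahi, bcg, bch, bde, beh, cde, cdi, ceg, chi, dfi, efg, efh, fgi

Hence C_0 ≅ Z^9, C_1 ≅ Z^27, C_2 ≅ Z^18.

Boundary ∂_1: C_1 → C_0 is given by ∂[p,q] = [q] − [p]. For instance
  ∂be = e − b.
The 9×27 boundary matrix has rank 8 and Smith normal form diag(1,1,1,1,1,1,1,1).

∂_2: C_2 → C_1 sends each 2-simplex [p,q,r] to [q,r] − [p,r] + [p,q]. For instance
  ∂agi = gi − ai + ag,
  ∂bde = de − be + bd.
As a 27×18 matrix over Z this has rank 18, with invariant factors (1,1,1,1,1,1,1,1,1,1,1,1,1,1,1,1,1,2).

Reading off H_k = ker ∂_k / im ∂_{k+1}:

  H_0: rank C_0 − rank ∂_1 = 9 − 8 = 1, and the invariant factors of ∂_1 are all 1, so H_0 = Z.
  H_1: rank ker ∂_1 − rank ∂_2 = (27 − 8) − 18 = 1, and ∂_2 has invariant factor 2 > 1, so H_1 = Z ⊕ Z/2.
  H_2: rank ker ∂_2 − rank ∂_3 = (18 − 18) − 0 = 0, and there is no ∂_3, so H_2 = 0.

Hence the Betti numbers are b_0 = 1, b_1 = 1, b_2 = 0.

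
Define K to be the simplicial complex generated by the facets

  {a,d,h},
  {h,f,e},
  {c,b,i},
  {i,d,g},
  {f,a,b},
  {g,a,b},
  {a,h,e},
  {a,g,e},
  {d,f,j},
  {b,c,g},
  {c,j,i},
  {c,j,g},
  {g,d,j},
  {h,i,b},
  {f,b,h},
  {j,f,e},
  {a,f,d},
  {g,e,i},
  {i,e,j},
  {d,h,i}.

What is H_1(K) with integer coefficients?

K has 10 vertices, 30 edges, 20 triangles.
rank ∂_1 = 9, rank ∂_2 = 20 ⇒ b_1 = 30 − 9 − 20 = 1; ∂_2 has invariant factor(s) [2] giving torsion. So H_1 ≅ Z × Z/2.

H_1 = Z × Z/2.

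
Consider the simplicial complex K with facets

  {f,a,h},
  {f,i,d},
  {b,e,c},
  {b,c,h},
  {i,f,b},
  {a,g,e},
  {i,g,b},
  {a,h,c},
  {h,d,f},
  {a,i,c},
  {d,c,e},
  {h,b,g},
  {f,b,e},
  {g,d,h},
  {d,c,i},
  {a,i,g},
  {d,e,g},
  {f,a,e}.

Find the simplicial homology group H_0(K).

H_0 = Z.

Order the vertices as a < b < c < d < e < f < g < h < i. Listing each simplex with vertices in this order, K has dimension 2 with simplices:

  0-simplices (9): a, b, c, d, e, f, g, h, i
  1-simplices (27): ac, ae, af, ag, ah, ai, bc, be, bf, bg, bh, bi, cd, ce, ch, ci, de, df, dg, dh, di, ef, eg, fh, fi, gh, gi
  2-simplices (18): ach, aci, aef, aeg, afh, agi, bce, bch, bef, bfi, bgh, bgi, cde, cdi, deg, dfh, dfi, dgh

so the chain groups are C_0 ≅ Z^9, C_1 ≅ Z^27, C_2 ≅ Z^18.

∂_1: C_1 → C_0 is given by ∂[p,q] = [q] − [p]. For instance
  ∂cd = d − c.
The 9×27 boundary matrix has rank 8 and Smith normal form diag(1,1,1,1,1,1,1,1).

The boundary map ∂_2: C_2 → C_1 maps a triangle to the signed sum of its edges. For instance
  ∂afh = fh − ah + af,
  ∂bce = ce − be + bc.
The 27×18 boundary matrix has rank 17 and Smith normal form diag(1,1,1,1,1,1,1,1,1,1,1,1,1,1,1,1,1).

From H_k ≅ ker(∂_k) / im(∂_{k+1}) we obtain:

  H_0: rank C_0 − rank ∂_1 = 9 − 8 = 1, and the invariant factors of ∂_1 are all 1, so H_0 ≅ Z.

(K is a triangulation of the torus T^2.)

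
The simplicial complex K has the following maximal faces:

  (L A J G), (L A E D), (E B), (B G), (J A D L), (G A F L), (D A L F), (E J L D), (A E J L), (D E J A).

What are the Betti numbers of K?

Take the total order A < B < D < E < F < G < J < L on the vertex set. Then K (dimension 3) consists of the simplices:

  0-simplices (8): A, B, D, E, F, G, J, L
  1-simplices (19): AD, AE, AF, AG, AJ, AL, BE, BG, DE, DF, DJ, DL, EJ, EL, FG, FL, GJ, GL, JL
  2-simplices (18): ADE, ADF, ADJ, ADL, AEJ, AEL, AFG, AFL, AGJ, AGL, AJL, DEJ, DEL, DFL, DJL, EJL, FGL, GJL
  3-simplices (8): ADEJ, ADEL, ADFL, ADJL, AEJL, AFGL, AGJL, DEJL

so the chain groups are C_0 ≅ Z^8, C_1 ≅ Z^19, C_2 ≅ Z^18, C_3 ≅ Z^8.

Boundary ∂_1: C_1 → C_0 sends each edge [p,q] (with p < q) to q − p. For instance
  ∂AD = D − A.
The resulting 8×19 matrix has rank 7, and its Smith normal form has invariant factors (1,1,1,1,1,1,1).

Boundary ∂_2: C_2 → C_1 maps a triangle to the signed sum of its edges. For instance
  ∂DJL = JL − DL + DJ,
  ∂AEL = EL − AL + AE.
The resulting 19×18 matrix has rank 11, and its Smith normal form has invariant factors (1,1,1,1,1,1,1,1,1,1,1).

∂_3: C_3 → C_2 sends each 3-simplex σ to the alternating sum Σ_i (−1)^i (σ with its i-th vertex removed). For instance
  ∂ADEL = DEL − AEL + ADL − ADE,
  ∂AGJL = GJL − AJL + AGL − AGJ.
This gives a 18×8 integer matrix of rank 7; reducing to Smith normal form yields diagonal entries (1,1,1,1,1,1,1).

Reading off H_k = ker ∂_k / im ∂_{k+1}:

  H_0: rank C_0 − rank ∂_1 = 8 − 7 = 1, and the invariant factors of ∂_1 are all 1, so H_0 = Z.
  H_1: rank ker ∂_1 − rank ∂_2 = (19 − 7) − 11 = 1, and the invariant factors of ∂_2 are all 1, so H_1 = Z.
  H_2: rank ker ∂_2 − rank ∂_3 = (18 − 11) − 7 = 0, and the invariant factors of ∂_3 are all 1, so H_2 = 0.
  H_3: rank ker ∂_3 − rank ∂_4 = (8 − 7) − 0 = 1, and there is no ∂_4, so H_3 = Z.

Hence the Betti numbers are b_0 = 1, b_1 = 1, b_2 = 0, b_3 = 1.

b_0 = 1, b_1 = 1, b_2 = 0, b_3 = 1.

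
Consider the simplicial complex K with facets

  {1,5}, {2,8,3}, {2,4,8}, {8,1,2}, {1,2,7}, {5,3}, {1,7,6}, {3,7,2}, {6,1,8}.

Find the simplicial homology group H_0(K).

H_0 = Z.

We work with the vertex ordering 1 < 2 < 3 < 4 < 5 < 6 < 7 < 8. The simplices of K, each written with vertices in increasing order, are:

  0-simplices (8): [1], [2], [3], [4], [5], [6], [7], [8]
  1-simplices (15): [1,2], [1,5], [1,6], [1,7], [1,8], [2,3], [2,4], [2,7], [2,8], [3,5], [3,7], [3,8], [4,8], [6,7], [6,8]
  2-simplices (7): [1,2,7], [1,2,8], [1,6,7], [1,6,8], [2,3,7], [2,3,8], [2,4,8]

Hence C_0 ≅ Z^8, C_1 ≅ Z^15, C_2 ≅ Z^7.

Boundary ∂_1: C_1 → C_0 sends each edge [p,q] (with p < q) to q − p. For instance
  ∂[2,3] = [3] − [2].
As a 8×15 matrix over Z this has rank 7, with invariant factors (1,1,1,1,1,1,1).

The boundary map ∂_2: C_2 → C_1 acts by ∂[p,q,r] = [q,r] − [p,r] + [p,q]. For instance
  ∂[1,6,7] = [6,7] − [1,7] + [1,6],
  ∂[2,3,7] = [3,7] − [2,7] + [2,3].
As a 15×7 matrix over Z this has rank 7, with invariant factors (1,1,1,1,1,1,1).

Now H_k = ker ∂_k / im ∂_{k+1}, so:

  H_0: rank C_0 − rank ∂_1 = 8 − 7 = 1, and the invariant factors of ∂_1 are all 1, so H_0 ≅ Z.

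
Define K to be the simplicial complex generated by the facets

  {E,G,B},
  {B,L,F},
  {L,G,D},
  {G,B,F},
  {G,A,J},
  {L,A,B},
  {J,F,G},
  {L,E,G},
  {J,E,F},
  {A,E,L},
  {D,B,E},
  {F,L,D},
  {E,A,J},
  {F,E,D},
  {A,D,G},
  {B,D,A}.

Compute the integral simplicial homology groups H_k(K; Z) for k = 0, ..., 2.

K has 8 vertices, 24 edges, 16 triangles.
rank ∂_0 = 0, rank ∂_1 = 7 ⇒ b_0 = 8 − 0 − 7 = 1; all invariant factors of ∂_1 are 1 so no torsion. So H_0 = Z.
rank ∂_1 = 7, rank ∂_2 = 15 ⇒ b_1 = 24 − 7 − 15 = 2; all invariant factors of ∂_2 are 1 so no torsion. So H_1 = Z^2.
rank ∂_2 = 15, rank ∂_3 = 0 ⇒ b_2 = 16 − 15 − 0 = 1. So H_2 = Z.

H_0 ≅ Z,  H_1 ≅ Z^2,  H_2 ≅ Z.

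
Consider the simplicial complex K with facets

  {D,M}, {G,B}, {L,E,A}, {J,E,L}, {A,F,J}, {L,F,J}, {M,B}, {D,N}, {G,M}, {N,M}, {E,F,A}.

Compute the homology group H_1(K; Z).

H_1 = Z^3.

Fix the vertex order A < B < D < E < F < G < J < L < M < N and write every simplex with vertices in increasing order. Then dim K = 2 and the simplices of K are:

  0-simplices (10): A, B, D, E, F, G, J, L, M, N
  1-simplices (16): AE, AF, AJ, AL, BG, BM, DM, DN, EF, EJ, EL, FJ, FL, GM, JL, MN
  2-simplices (5): AEF, AEL, AFJ, EJL, FJL

Hence C_0 ≅ Z^10, C_1 ≅ Z^16, C_2 ≅ Z^5.

The boundary map ∂_1: C_1 → C_0 sends each edge [p,q] (with p < q) to q − p. For instance
  ∂BG = G − B.
As a 10×16 matrix over Z this has rank 8, with invariant factors (1,1,1,1,1,1,1,1).

The boundary map ∂_2: C_2 → C_1 acts by ∂[p,q,r] = [q,r] − [p,r] + [p,q]. For instance
  ∂FJL = JL − FL + FJ,
  ∂AEF = EF − AF + AE.
As a 16×5 matrix over Z this has rank 5, with invariant factors (1,1,1,1,1).

Reading off H_k = ker ∂_k / im ∂_{k+1}:

  H_1: rank ker ∂_1 − rank ∂_2 = (16 − 8) − 5 = 3, and the invariant factors of ∂_2 are all 1, so H_1 ≅ Z^3.

(K is a triangulation of the disjoint union of the Möbius band and a wedge of 2 circles.)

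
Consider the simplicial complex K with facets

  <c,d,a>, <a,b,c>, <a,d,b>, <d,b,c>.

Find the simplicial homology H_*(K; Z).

Take the total order a < b < c < d on the vertex set. Then K (dimension 2) consists of the simplices:

  0-simplices (4): a, b, c, d
  1-simplices (6): ab, ac, ad, bc, bd, cd
  2-simplices (4): abc, abd, acd, bcd

so the chain groups are C_0 ≅ Z^4, C_1 ≅ Z^6, C_2 ≅ Z^4.

∂_1: C_1 → C_0 sends each edge [p,q] (with p < q) to q − p.
As a 4×6 matrix over Z this has rank 3, with invariant factors (1,1,1).

The boundary map ∂_2: C_2 → C_1 acts by ∂[p,q,r] = [q,r] − [p,r] + [p,q]. For instance
  ∂abd = bd − ad + ab,
  ∂bcd = cd − bd + bc.
As a 6×4 matrix over Z this has rank 3, with invariant factors (1,1,1).

From H_k ≅ ker(∂_k) / im(∂_{k+1}) we obtain:

  H_0: rank C_0 − rank ∂_1 = 4 − 3 = 1, and the invariant factors of ∂_1 are all 1, so H_0 = Z.
  H_1: rank ker ∂_1 − rank ∂_2 = (6 − 3) − 3 = 0, and the invariant factors of ∂_2 are all 1, so H_1 = 0.
  H_2: rank ker ∂_2 − rank ∂_3 = (4 − 3) − 0 = 1, and there is no ∂_3, so H_2 = Z.

H_0 ≅ Z,  H_1 = 0,  H_2 ≅ Z.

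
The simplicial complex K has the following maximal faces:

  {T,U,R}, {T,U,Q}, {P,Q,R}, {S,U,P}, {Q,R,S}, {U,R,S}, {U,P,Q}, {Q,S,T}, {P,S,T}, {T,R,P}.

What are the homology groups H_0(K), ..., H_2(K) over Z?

H_0 ≅ Z,  H_1 ≅ Z/2Z,  H_2 = 0.

We work with the vertex ordering P < Q < R < S < T < U. The simplices of K, each written with vertices in increasing order, are:

  0-simplices (6): P, Q, R, S, T, U
  1-simplices (15): PQ, PR, PS, PT, PU, QR, QS, QT, QU, RS, RT, RU, ST, SU, TU
  2-simplices (10): PQR, PQU, PRT, PST, PSU, QRS, QST, QTU, RSU, RTU

so the chain groups are C_0 ≅ Z^6, C_1 ≅ Z^15, C_2 ≅ Z^10.

Boundary ∂_1: C_1 → C_0 maps an edge to its endpoints' difference, ∂[p,q] = q − p.
As a 6×15 matrix over Z this has rank 5, with invariant factors (1,1,1,1,1).

Boundary ∂_2: C_2 → C_1 acts by ∂[p,q,r] = [q,r] − [p,r] + [p,q]. For instance
  ∂PRT = RT − PT + PR,
  ∂RSU = SU − RU + RS.
The 15×10 boundary matrix has rank 10 and Smith normal form diag(1,1,1,1,1,1,1,1,1,2).

From H_k ≅ ker(∂_k) / im(∂_{k+1}) we obtain:

  H_0: rank C_0 − rank ∂_1 = 6 − 5 = 1, and the invariant factors of ∂_1 are all 1, so H_0 ≅ Z.
  H_1: rank ker ∂_1 − rank ∂_2 = (15 − 5) − 10 = 0, and ∂_2 has invariant factor 2 > 1, so H_1 ≅ Z/2Z.
  H_2: rank ker ∂_2 − rank ∂_3 = (10 − 10) − 0 = 0, and there is no ∂_3, so H_2 ≅ 0.

As a check, the Euler characteristic is 6 − 15 + 10 = 1, which agrees with 1 − 0 + 0 = 1.
(K is a triangulation of the real projective plane RP^2.)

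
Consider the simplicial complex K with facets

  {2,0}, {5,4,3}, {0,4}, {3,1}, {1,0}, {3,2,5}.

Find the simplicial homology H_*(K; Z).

We work with the vertex ordering 0 < 1 < 2 < 3 < 4 < 5. The simplices of K, each written with vertices in increasing order, are:

  0-simplices (6): [0], [1], [2], [3], [4], [5]
  1-simplices (9): [0,1], [0,2], [0,4], [1,3], [2,3], [2,5], [3,4], [3,5], [4,5]
  2-simplices (2): [2,3,5], [3,4,5]

Hence C_0 ≅ Z^6, C_1 ≅ Z^9, C_2 ≅ Z^2.

The boundary map ∂_1: C_1 → C_0 sends each edge [p,q] (with p < q) to q − p. For instance
  ∂[3,4] = [4] − [3].
The resulting 6×9 matrix has rank 5, and its Smith normal form has invariant factors (1,1,1,1,1).

Boundary ∂_2: C_2 → C_1 acts by ∂[p,q,r] = [q,r] − [p,r] + [p,q]. For instance
  ∂[2,3,5] = [3,5] − [2,5] + [2,3],
  ∂[3,4,5] = [4,5] − [3,5] + [3,4].
The resulting 9×2 matrix has rank 2, and its Smith normal form has invariant factors (1,1).

From H_k ≅ ker(∂_k) / im(∂_{k+1}) we obtain:

  H_0: rank C_0 − rank ∂_1 = 6 − 5 = 1, and the invariant factors of ∂_1 are all 1, so H_0 ≅ Z.
  H_1: rank ker ∂_1 − rank ∂_2 = (9 − 5) − 2 = 2, and the invariant factors of ∂_2 are all 1, so H_1 ≅ Z^2.
  H_2: rank ker ∂_2 − rank ∂_3 = (2 − 2) − 0 = 0, and there is no ∂_3, so H_2 ≅ 0.

H_0 = Z,  H_1 = Z^2,  H_2 = 0.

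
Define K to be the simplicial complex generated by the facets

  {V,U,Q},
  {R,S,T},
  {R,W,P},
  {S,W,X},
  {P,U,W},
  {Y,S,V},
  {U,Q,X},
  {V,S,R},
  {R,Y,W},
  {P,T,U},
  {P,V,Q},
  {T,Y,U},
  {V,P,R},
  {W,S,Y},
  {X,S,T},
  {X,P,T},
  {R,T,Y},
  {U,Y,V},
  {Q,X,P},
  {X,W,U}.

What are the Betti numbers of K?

b_0 = 1, b_1 = 1, b_2 = 0.

Order the vertices as P < Q < R < S < T < U < V < W < X < Y. Listing each simplex with vertices in this order, K has dimension 2 with simplices:

  0-simplices (10): P, Q, R, S, T, U, V, W, X, Y
  1-simplices (30): PQ, PR, PT, PU, PV, PW, PX, QU, QV, QX, RS, RT, RV, RW, RY, ST, SV, SW, SX, SY, TU, TX, TY, UV, UW, UX, UY, VY, WX, WY
  2-simplices (20): PQV, PQX, PRV, PRW, PTU, PTX, PUW, QUV, QUX, RST, RSV, RTY, RWY, STX, SVY, SWX, SWY, TUY, UVY, UWX

Hence C_0 ≅ Z^10, C_1 ≅ Z^30, C_2 ≅ Z^20.

Boundary ∂_1: C_1 → C_0 sends each edge [p,q] (with p < q) to q − p. For instance
  ∂RY = Y − R.
As a 10×30 matrix over Z this has rank 9, with invariant factors (1,1,1,1,1,1,1,1,1).

∂_2: C_2 → C_1 acts by ∂[p,q,r] = [q,r] − [p,r] + [p,q]. For instance
  ∂PTU = TU − PU + PT,
  ∂PQX = QX − PX + PQ.
As a 30×20 matrix over Z this has rank 20, with invariant factors (1,1,1,1,1,1,1,1,1,1,1,1,1,1,1,1,1,1,1,2).

Now H_k = ker ∂_k / im ∂_{k+1}, so:

  H_0: rank C_0 − rank ∂_1 = 10 − 9 = 1, and the invariant factors of ∂_1 are all 1, so H_0 = Z.
  H_1: rank ker ∂_1 − rank ∂_2 = (30 − 9) − 20 = 1, and ∂_2 has invariant factor 2 > 1, so H_1 = Z ⊕ Z/2Z.
  H_2: rank ker ∂_2 − rank ∂_3 = (20 − 20) − 0 = 0, and there is no ∂_3, so H_2 = 0.

(K is a triangulation of the Klein bottle.)

Hence the Betti numbers are b_0 = 1, b_1 = 1, b_2 = 0.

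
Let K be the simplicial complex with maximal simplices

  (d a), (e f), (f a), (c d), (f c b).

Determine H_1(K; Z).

K has 6 vertices, 7 edges, 1 triangle.
rank ∂_1 = 5, rank ∂_2 = 1 ⇒ b_1 = 7 − 5 − 1 = 1; all invariant factors of ∂_2 are 1 so no torsion. So H_1 ≅ Z.

H_1 = Z.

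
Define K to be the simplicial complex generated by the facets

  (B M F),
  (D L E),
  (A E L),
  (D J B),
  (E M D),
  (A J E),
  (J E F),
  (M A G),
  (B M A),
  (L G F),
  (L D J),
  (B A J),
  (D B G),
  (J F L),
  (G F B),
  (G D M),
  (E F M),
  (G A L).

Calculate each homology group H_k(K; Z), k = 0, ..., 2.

Fix the vertex order A < B < D < E < F < G < J < L < M and write every simplex with vertices in increasing order. Then dim K = 2 and the simplices of K are:

  0-simplices (9): A, B, D, E, F, G, J, L, M
  1-simplices (27): AB, AE, AG, AJ, AL, AM, BD, BF, BG, BJ, BM, DE, DG, DJ, DL, DM, EF, EJ, EL, EM, FG, FJ, FL, FM, GL, GM, JL
  2-simplices (18): ABJ, ABM, AEJ, AEL, AGL, AGM, BDG, BDJ, BFG, BFM, DEL, DEM, DGM, DJL, EFJ, EFM, FGL, FJL

Hence C_0 ≅ Z^9, C_1 ≅ Z^27, C_2 ≅ Z^18.

∂_1: C_1 → C_0 sends each edge [p,q] (with p < q) to q − p.
The resulting 9×27 matrix has rank 8, and its Smith normal form has invariant factors (1,1,1,1,1,1,1,1).

Boundary ∂_2: C_2 → C_1 sends each 2-simplex [p,q,r] to [q,r] − [p,r] + [p,q]. For instance
  ∂DEL = EL − DL + DE,
  ∂BFG = FG − BG + BF.
This gives a 27×18 integer matrix of rank 18; reducing to Smith normal form yields diagonal entries (1,1,1,1,1,1,1,1,1,1,1,1,1,1,1,1,1,2).

Computing H_k = (kernel of ∂_k) / (image of ∂_{k+1}):

  H_0: rank C_0 − rank ∂_1 = 9 − 8 = 1, and the invariant factors of ∂_1 are all 1, so H_0 ≅ Z.
  H_1: rank ker ∂_1 − rank ∂_2 = (27 − 8) − 18 = 1, and ∂_2 has invariant factor 2 > 1, so H_1 ≅ Z ⊕ Z/2.
  H_2: rank ker ∂_2 − rank ∂_3 = (18 − 18) − 0 = 0, and there is no ∂_3, so H_2 ≅ 0.

As a check, the Euler characteristic is 9 − 27 + 18 = 0, which agrees with 1 − 1 + 0 = 0.

H_0 ≅ Z,  H_1 ≅ Z ⊕ Z/2,  H_2 = 0.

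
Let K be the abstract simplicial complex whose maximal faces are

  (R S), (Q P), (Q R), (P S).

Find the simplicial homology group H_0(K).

Fix the vertex order P < Q < R < S and write every simplex with vertices in increasing order. Then dim K = 1 and the simplices of K are:

  0-simplices (4): P, Q, R, S
  1-simplices (4): PQ, PS, QR, RS

Hence C_0 ≅ Z^4, C_1 ≅ Z^4.

The boundary map ∂_1: C_1 → C_0 maps an edge to its endpoints' difference, ∂[p,q] = q − p. For instance
  ∂PQ = Q − P.
The resulting 4×4 matrix has rank 3, and its Smith normal form has invariant factors (1,1,1).

From H_k ≅ ker(∂_k) / im(∂_{k+1}) we obtain:

  H_0: rank C_0 − rank ∂_1 = 4 − 3 = 1, and the invariant factors of ∂_1 are all 1, so H_0 = Z.

H_0 ≅ Z.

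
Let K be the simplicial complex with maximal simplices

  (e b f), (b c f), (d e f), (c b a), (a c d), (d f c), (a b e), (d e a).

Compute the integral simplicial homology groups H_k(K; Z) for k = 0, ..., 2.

Fix the vertex order a < b < c < d < e < f and write every simplex with vertices in increasing order. Then dim K = 2 and the simplices of K are:

  0-simplices (6): a, b, c, d, e, f
  1-simplices (12): ab, ac, ad, ae, bc, be, bf, cd, cf, de, df, ef
  2-simplices (8): abc, abe, acd, ade, bcf, bef, cdf, def

so the chain groups are C_0 ≅ Z^6, C_1 ≅ Z^12, C_2 ≅ Z^8.

∂_1: C_1 → C_0 maps an edge to its endpoints' difference, ∂[p,q] = q − p. For instance
  ∂ac = c − a.
As a 6×12 matrix over Z this has rank 5, with invariant factors (1,1,1,1,1).

The boundary map ∂_2: C_2 → C_1 acts by ∂[p,q,r] = [q,r] − [p,r] + [p,q]. For instance
  ∂abe = be − ae + ab,
  ∂bef = ef − bf + be.
As a 12×8 matrix over Z this has rank 7, with invariant factors (1,1,1,1,1,1,1).

Reading off H_k = ker ∂_k / im ∂_{k+1}:

  H_0: rank C_0 − rank ∂_1 = 6 − 5 = 1, and the invariant factors of ∂_1 are all 1, so H_0 ≅ Z.
  H_1: rank ker ∂_1 − rank ∂_2 = (12 − 5) − 7 = 0, and the invariant factors of ∂_2 are all 1, so H_1 ≅ 0.
  H_2: rank ker ∂_2 − rank ∂_3 = (8 − 7) − 0 = 1, and there is no ∂_3, so H_2 ≅ Z.

H_0 ≅ Z,  H_1 = 0,  H_2 ≅ Z.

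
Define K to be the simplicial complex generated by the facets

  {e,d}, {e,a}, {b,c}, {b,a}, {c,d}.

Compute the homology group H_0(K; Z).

H_0 ≅ Z.

Fix the vertex order a < b < c < d < e and write every simplex with vertices in increasing order. Then dim K = 1 and the simplices of K are:

  0-simplices (5): a, b, c, d, e
  1-simplices (5): ab, ae, bc, cd, de

Hence C_0 ≅ Z^5, C_1 ≅ Z^5.

∂_1: C_1 → C_0 is given by ∂[p,q] = [q] − [p].
This gives a 5×5 integer matrix of rank 4; reducing to Smith normal form yields diagonal entries (1,1,1,1).

Computing H_k = (kernel of ∂_k) / (image of ∂_{k+1}):

  H_0: rank C_0 − rank ∂_1 = 5 − 4 = 1, and the invariant factors of ∂_1 are all 1, so H_0 ≅ Z.

(K is a triangulation of the circle S^1.)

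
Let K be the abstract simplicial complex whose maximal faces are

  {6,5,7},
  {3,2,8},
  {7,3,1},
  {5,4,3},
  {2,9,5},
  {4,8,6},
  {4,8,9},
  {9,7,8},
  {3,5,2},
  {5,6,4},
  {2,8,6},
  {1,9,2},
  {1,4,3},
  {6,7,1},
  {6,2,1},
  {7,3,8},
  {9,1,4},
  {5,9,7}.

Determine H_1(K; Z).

H_1 ≅ Z^2.

Take the total order 1 < 2 < 3 < 4 < 5 < 6 < 7 < 8 < 9 on the vertex set. Then K (dimension 2) consists of the simplices:

  0-simplices (9): [1], [2], [3], [4], [5], [6], [7], [8], [9]
  1-simplices (27): (27 of them)
  2-simplices (18): [1,2,6], [1,2,9], [1,3,4], [1,3,7], [1,4,9], [1,6,7], [2,3,5], [2,3,8], [2,5,9], [2,6,8], [3,4,5], [3,7,8], [4,5,6], [4,6,8], [4,8,9], [5,6,7], [5,7,9], [7,8,9]

so the chain groups are C_0 ≅ Z^9, C_1 ≅ Z^27, C_2 ≅ Z^18.

Boundary ∂_1: C_1 → C_0 sends each edge [p,q] (with p < q) to q − p. For instance
  ∂[2,9] = [9] − [2].
The resulting 9×27 matrix has rank 8, and its Smith normal form has invariant factors (1,1,1,1,1,1,1,1).

Boundary ∂_2: C_2 → C_1 maps a triangle to the signed sum of its edges. For instance
  ∂[4,5,6] = [5,6] − [4,6] + [4,5],
  ∂[4,8,9] = [8,9] − [4,9] + [4,8].
The resulting 27×18 matrix has rank 17, and its Smith normal form has invariant factors (1,1,1,1,1,1,1,1,1,1,1,1,1,1,1,1,1).

Now H_k = ker ∂_k / im ∂_{k+1}, so:

  H_1: rank ker ∂_1 − rank ∂_2 = (27 − 8) − 17 = 2, and the invariant factors of ∂_2 are all 1, so H_1 ≅ Z^2.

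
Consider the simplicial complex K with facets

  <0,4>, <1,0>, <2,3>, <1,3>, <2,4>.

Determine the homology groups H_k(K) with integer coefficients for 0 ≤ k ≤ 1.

H_0 ≅ Z,  H_1 ≅ Z.

K has 5 vertices, 5 edges.
rank ∂_0 = 0, rank ∂_1 = 4 ⇒ b_0 = 5 − 0 − 4 = 1; all invariant factors of ∂_1 are 1 so no torsion. So H_0 = Z.
rank ∂_1 = 4, rank ∂_2 = 0 ⇒ b_1 = 5 − 4 − 0 = 1. So H_1 = Z.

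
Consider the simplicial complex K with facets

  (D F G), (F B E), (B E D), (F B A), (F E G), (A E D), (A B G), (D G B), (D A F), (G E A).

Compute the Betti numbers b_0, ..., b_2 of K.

b_0 = 1, b_1 = 0, b_2 = 0.

K has 6 vertices, 15 edges, 10 triangles.
rank ∂_0 = 0, rank ∂_1 = 5 ⇒ b_0 = 6 − 0 − 5 = 1; all invariant factors of ∂_1 are 1 so no torsion. So H_0 ≅ Z.
rank ∂_1 = 5, rank ∂_2 = 10 ⇒ b_1 = 15 − 5 − 10 = 0; ∂_2 has invariant factor(s) [2] giving torsion. So H_1 ≅ Z/2.
rank ∂_2 = 10, rank ∂_3 = 0 ⇒ b_2 = 10 − 10 − 0 = 0. So H_2 ≅ 0.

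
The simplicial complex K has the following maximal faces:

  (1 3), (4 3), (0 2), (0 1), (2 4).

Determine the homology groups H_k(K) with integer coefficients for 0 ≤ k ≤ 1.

Take the total order 0 < 1 < 2 < 3 < 4 on the vertex set. Then K (dimension 1) consists of the simplices:

  0-simplices (5): [0], [1], [2], [3], [4]
  1-simplices (5): [0,1], [0,2], [1,3], [2,4], [3,4]

Hence C_0 ≅ Z^5, C_1 ≅ Z^5.

∂_1: C_1 → C_0 is given by ∂[p,q] = [q] − [p].
As a 5×5 matrix over Z this has rank 4, with invariant factors (1,1,1,1).

Now H_k = ker ∂_k / im ∂_{k+1}, so:

  H_0: rank C_0 − rank ∂_1 = 5 − 4 = 1, and the invariant factors of ∂_1 are all 1, so H_0 ≅ Z.
  H_1: rank ker ∂_1 − rank ∂_2 = (5 − 4) − 0 = 1, and there is no ∂_2, so H_1 ≅ Z.

(K is a triangulation of the circle S^1.)

H_0 ≅ Z,  H_1 ≅ Z.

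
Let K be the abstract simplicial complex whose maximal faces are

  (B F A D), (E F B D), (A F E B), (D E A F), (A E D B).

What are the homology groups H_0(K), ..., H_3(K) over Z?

H_0 ≅ Z,  H_1 = 0,  H_2 = 0,  H_3 ≅ Z.

Order the vertices as A < B < D < E < F. Listing each simplex with vertices in this order, K has dimension 3 with simplices:

  0-simplices (5): A, B, D, E, F
  1-simplices (10): AB, AD, AE, AF, BD, BE, BF, DE, DF, EF
  2-simplices (10): ABD, ABE, ABF, ADE, ADF, AEF, BDE, BDF, BEF, DEF
  3-simplices (5): ABDE, ABDF, ABEF, ADEF, BDEF

Hence C_0 ≅ Z^5, C_1 ≅ Z^10, C_2 ≅ Z^10, C_3 ≅ Z^5.

The boundary map ∂_1: C_1 → C_0 maps an edge to its endpoints' difference, ∂[p,q] = q − p. For instance
  ∂BE = E − B.
As a 5×10 matrix over Z this has rank 4, with invariant factors (1,1,1,1).

Boundary ∂_2: C_2 → C_1 acts by ∂[p,q,r] = [q,r] − [p,r] + [p,q]. For instance
  ∂AEF = EF − AF + AE,
  ∂BEF = EF − BF + BE.
The resulting 10×10 matrix has rank 6, and its Smith normal form has invariant factors (1,1,1,1,1,1).

Boundary ∂_3: C_3 → C_2 sends each 3-simplex σ to the alternating sum Σ_i (−1)^i (σ with its i-th vertex removed). For instance
  ∂ABEF = BEF − AEF + ABF − ABE,
  ∂ADEF = DEF − AEF + ADF − ADE.
This gives a 10×5 integer matrix of rank 4; reducing to Smith normal form yields diagonal entries (1,1,1,1).

Computing H_k = (kernel of ∂_k) / (image of ∂_{k+1}):

  H_0: rank C_0 − rank ∂_1 = 5 − 4 = 1, and the invariant factors of ∂_1 are all 1, so H_0 ≅ Z.
  H_1: rank ker ∂_1 − rank ∂_2 = (10 − 4) − 6 = 0, and the invariant factors of ∂_2 are all 1, so H_1 ≅ 0.
  H_2: rank ker ∂_2 − rank ∂_3 = (10 − 6) − 4 = 0, and the invariant factors of ∂_3 are all 1, so H_2 ≅ 0.
  H_3: rank ker ∂_3 − rank ∂_4 = (5 − 4) − 0 = 1, and there is no ∂_4, so H_3 ≅ Z.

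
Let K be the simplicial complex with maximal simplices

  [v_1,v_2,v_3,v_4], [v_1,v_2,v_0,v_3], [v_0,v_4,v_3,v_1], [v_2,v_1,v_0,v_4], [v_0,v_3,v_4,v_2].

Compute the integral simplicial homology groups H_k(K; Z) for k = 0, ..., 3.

Order the vertices as v_0 < v_1 < v_2 < v_3 < v_4. Listing each simplex with vertices in this order, K has dimension 3 with simplices:

  0-simplices (5): [v_0], [v_1], [v_2], [v_3], [v_4]
  1-simplices (10): [v_0,v_1], [v_0,v_2], [v_0,v_3], [v_0,v_4], [v_1,v_2], [v_1,v_3], [v_1,v_4], [v_2,v_3], [v_2,v_4], [v_3,v_4]
  2-simplices (10): [v_0,v_1,v_2], [v_0,v_1,v_3], [v_0,v_1,v_4], [v_0,v_2,v_3], [v_0,v_2,v_4], [v_0,v_3,v_4], [v_1,v_2,v_3], [v_1,v_2,v_4], [v_1,v_3,v_4], [v_2,v_3,v_4]
  3-simplices (5): [v_0,v_1,v_2,v_3], [v_0,v_1,v_2,v_4], [v_0,v_1,v_3,v_4], [v_0,v_2,v_3,v_4], [v_1,v_2,v_3,v_4]

Hence C_0 ≅ Z^5, C_1 ≅ Z^10, C_2 ≅ Z^10, C_3 ≅ Z^5.

Boundary ∂_1: C_1 → C_0 sends each edge [p,q] (with p < q) to q − p.
The 5×10 boundary matrix has rank 4 and Smith normal form diag(1,1,1,1).

The boundary map ∂_2: C_2 → C_1 acts by ∂[p,q,r] = [q,r] − [p,r] + [p,q]. For instance
  ∂[v_1,v_2,v_4] = [v_2,v_4] − [v_1,v_4] + [v_1,v_2],
  ∂[v_0,v_1,v_2] = [v_1,v_2] − [v_0,v_2] + [v_0,v_1].
This gives a 10×10 integer matrix of rank 6; reducing to Smith normal form yields diagonal entries (1,1,1,1,1,1).

Boundary ∂_3: C_3 → C_2 sends each 3-simplex σ to the alternating sum Σ_i (−1)^i (σ with its i-th vertex removed). For instance
  ∂[v_0,v_1,v_3,v_4] = [v_1,v_3,v_4] − [v_0,v_3,v_4] + [v_0,v_1,v_4] − [v_0,v_1,v_3],
  ∂[v_1,v_2,v_3,v_4] = [v_2,v_3,v_4] − [v_1,v_3,v_4] + [v_1,v_2,v_4] − [v_1,v_2,v_3].
As a 10×5 matrix over Z this has rank 4, with invariant factors (1,1,1,1).

From H_k ≅ ker(∂_k) / im(∂_{k+1}) we obtain:

  H_0: rank C_0 − rank ∂_1 = 5 − 4 = 1, and the invariant factors of ∂_1 are all 1, so H_0 = Z.
  H_1: rank ker ∂_1 − rank ∂_2 = (10 − 4) − 6 = 0, and the invariant factors of ∂_2 are all 1, so H_1 = 0.
  H_2: rank ker ∂_2 − rank ∂_3 = (10 − 6) − 4 = 0, and the invariant factors of ∂_3 are all 1, so H_2 = 0.
  H_3: rank ker ∂_3 − rank ∂_4 = (5 − 4) − 0 = 1, and there is no ∂_4, so H_3 = Z.

(K is a triangulation of the 3-sphere S^3.)

H_0 = Z,  H_1 = 0,  H_2 = 0,  H_3 = Z.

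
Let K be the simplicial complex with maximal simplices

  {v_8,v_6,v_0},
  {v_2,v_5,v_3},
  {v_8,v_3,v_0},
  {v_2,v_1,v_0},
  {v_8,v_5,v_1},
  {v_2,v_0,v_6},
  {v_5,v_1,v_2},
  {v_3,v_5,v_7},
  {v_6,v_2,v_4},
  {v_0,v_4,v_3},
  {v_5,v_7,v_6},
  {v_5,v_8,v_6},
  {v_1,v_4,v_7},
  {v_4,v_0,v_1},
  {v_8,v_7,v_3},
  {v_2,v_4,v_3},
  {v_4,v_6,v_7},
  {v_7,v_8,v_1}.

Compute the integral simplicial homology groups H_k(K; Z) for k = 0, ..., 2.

H_0 = Z,  H_1 = Z × Z/2,  H_2 = 0.

We work with the vertex ordering v_0 < v_1 < v_2 < v_3 < v_4 < v_5 < v_6 < v_7 < v_8. The simplices of K, each written with vertices in increasing order, are:

  0-simplices (9): [v_0], [v_1], [v_2], [v_3], [v_4], [v_5], [v_6], [v_7], [v_8]
  1-simplices (27): (27 of them)
  2-simplices (18): (18 of them)

Hence C_0 ≅ Z^9, C_1 ≅ Z^27, C_2 ≅ Z^18.

The boundary map ∂_1: C_1 → C_0 maps an edge to its endpoints' difference, ∂[p,q] = q − p.
This gives a 9×27 integer matrix of rank 8; reducing to Smith normal form yields diagonal entries (1,1,1,1,1,1,1,1).

∂_2: C_2 → C_1 sends each 2-simplex [p,q,r] to [q,r] − [p,r] + [p,q]. For instance
  ∂[v_2,v_4,v_6] = [v_4,v_6] − [v_2,v_6] + [v_2,v_4],
  ∂[v_3,v_5,v_7] = [v_5,v_7] − [v_3,v_7] + [v_3,v_5].
This gives a 27×18 integer matrix of rank 18; reducing to Smith normal form yields diagonal entries (1,1,1,1,1,1,1,1,1,1,1,1,1,1,1,1,1,2).

Computing H_k = (kernel of ∂_k) / (image of ∂_{k+1}):

  H_0: rank C_0 − rank ∂_1 = 9 − 8 = 1, and the invariant factors of ∂_1 are all 1, so H_0 ≅ Z.
  H_1: rank ker ∂_1 − rank ∂_2 = (27 − 8) − 18 = 1, and ∂_2 has invariant factor 2 > 1, so H_1 ≅ Z × Z/2.
  H_2: rank ker ∂_2 − rank ∂_3 = (18 − 18) − 0 = 0, and there is no ∂_3, so H_2 ≅ 0.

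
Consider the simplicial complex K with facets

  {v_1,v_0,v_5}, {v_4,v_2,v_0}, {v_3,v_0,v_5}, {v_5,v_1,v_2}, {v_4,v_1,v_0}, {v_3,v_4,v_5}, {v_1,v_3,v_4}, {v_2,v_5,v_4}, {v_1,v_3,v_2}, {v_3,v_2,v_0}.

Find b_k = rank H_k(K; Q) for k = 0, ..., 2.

b_0 = 1, b_1 = 0, b_2 = 0.

We work with the vertex ordering v_0 < v_1 < v_2 < v_3 < v_4 < v_5. The simplices of K, each written with vertices in increasing order, are:

  0-simplices (6): [v_0], [v_1], [v_2], [v_3], [v_4], [v_5]
  1-simplices (15): (15 of them)
  2-simplices (10): [v_0,v_1,v_4], [v_0,v_1,v_5], [v_0,v_2,v_3], [v_0,v_2,v_4], [v_0,v_3,v_5], [v_1,v_2,v_3], [v_1,v_2,v_5], [v_1,v_3,v_4], [v_2,v_4,v_5], [v_3,v_4,v_5]

Hence C_0 ≅ Z^6, C_1 ≅ Z^15, C_2 ≅ Z^10.

Boundary ∂_1: C_1 → C_0 is given by ∂[p,q] = [q] − [p].
As a 6×15 matrix over Z this has rank 5, with invariant factors (1,1,1,1,1).

∂_2: C_2 → C_1 sends each 2-simplex [p,q,r] to [q,r] − [p,r] + [p,q]. For instance
  ∂[v_0,v_1,v_4] = [v_1,v_4] − [v_0,v_4] + [v_0,v_1],
  ∂[v_1,v_2,v_3] = [v_2,v_3] − [v_1,v_3] + [v_1,v_2].
As a 15×10 matrix over Z this has rank 10, with invariant factors (1,1,1,1,1,1,1,1,1,2).

From H_k ≅ ker(∂_k) / im(∂_{k+1}) we obtain:

  H_0: rank C_0 − rank ∂_1 = 6 − 5 = 1, and the invariant factors of ∂_1 are all 1, so H_0 = Z.
  H_1: rank ker ∂_1 − rank ∂_2 = (15 − 5) − 10 = 0, and ∂_2 has invariant factor 2 > 1, so H_1 = Z/2Z.
  H_2: rank ker ∂_2 − rank ∂_3 = (10 − 10) − 0 = 0, and there is no ∂_3, so H_2 = 0.

(K is a triangulation of the real projective plane RP^2.)

Hence the Betti numbers are b_0 = 1, b_1 = 0, b_2 = 0.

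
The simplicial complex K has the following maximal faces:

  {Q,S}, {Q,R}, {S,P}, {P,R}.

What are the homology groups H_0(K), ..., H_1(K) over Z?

H_0 ≅ Z,  H_1 ≅ Z.

We work with the vertex ordering P < Q < R < S. The simplices of K, each written with vertices in increasing order, are:

  0-simplices (4): P, Q, R, S
  1-simplices (4): PR, PS, QR, QS

giving chain groups C_0 ≅ Z^4, C_1 ≅ Z^4.

∂_1: C_1 → C_0 sends each edge [p,q] (with p < q) to q − p. For instance
  ∂PR = R − P.
The 4×4 boundary matrix has rank 3 and Smith normal form diag(1,1,1).

Now H_k = ker ∂_k / im ∂_{k+1}, so:

  H_0: rank C_0 − rank ∂_1 = 4 − 3 = 1, and the invariant factors of ∂_1 are all 1, so H_0 = Z.
  H_1: rank ker ∂_1 − rank ∂_2 = (4 − 3) − 0 = 1, and there is no ∂_2, so H_1 = Z.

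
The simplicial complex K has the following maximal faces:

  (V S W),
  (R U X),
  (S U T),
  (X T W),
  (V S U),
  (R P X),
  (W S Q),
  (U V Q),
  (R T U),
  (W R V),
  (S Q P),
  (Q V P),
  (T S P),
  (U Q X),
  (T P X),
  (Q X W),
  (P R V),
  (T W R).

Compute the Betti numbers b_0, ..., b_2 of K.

b_0 = 1, b_1 = 1, b_2 = 0.

Order the vertices as P < Q < R < S < T < U < V < W < X. Listing each simplex with vertices in this order, K has dimension 2 with simplices:

  0-simplices (9): P, Q, R, S, T, U, V, W, X
  1-simplices (27): PQ, PR, PS, PT, PV, PX, QS, QU, QV, QW, QX, RT, RU, RV, RW, RX, ST, SU, SV, SW, TU, TW, TX, UV, UX, VW, WX
  2-simplices (18): PQS, PQV, PRV, PRX, PST, PTX, QSW, QUV, QUX, QWX, RTU, RTW, RUX, RVW, STU, SUV, SVW, TWX

so the chain groups are C_0 ≅ Z^9, C_1 ≅ Z^27, C_2 ≅ Z^18.

Boundary ∂_1: C_1 → C_0 maps an edge to its endpoints' difference, ∂[p,q] = q − p.
This gives a 9×27 integer matrix of rank 8; reducing to Smith normal form yields diagonal entries (1,1,1,1,1,1,1,1).

The boundary map ∂_2: C_2 → C_1 acts by ∂[p,q,r] = [q,r] − [p,r] + [p,q]. For instance
  ∂PRX = RX − PX + PR,
  ∂STU = TU − SU + ST.
This gives a 27×18 integer matrix of rank 18; reducing to Smith normal form yields diagonal entries (1,1,1,1,1,1,1,1,1,1,1,1,1,1,1,1,1,2).

Computing H_k = (kernel of ∂_k) / (image of ∂_{k+1}):

  H_0: rank C_0 − rank ∂_1 = 9 − 8 = 1, and the invariant factors of ∂_1 are all 1, so H_0 ≅ Z.
  H_1: rank ker ∂_1 − rank ∂_2 = (27 − 8) − 18 = 1, and ∂_2 has invariant factor 2 > 1, so H_1 ≅ Z ⊕ Z/2.
  H_2: rank ker ∂_2 − rank ∂_3 = (18 − 18) − 0 = 0, and there is no ∂_3, so H_2 ≅ 0.

As a check, the Euler characteristic is 9 − 27 + 18 = 0, which agrees with 1 − 1 + 0 = 0.

Hence the Betti numbers are b_0 = 1, b_1 = 1, b_2 = 0.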